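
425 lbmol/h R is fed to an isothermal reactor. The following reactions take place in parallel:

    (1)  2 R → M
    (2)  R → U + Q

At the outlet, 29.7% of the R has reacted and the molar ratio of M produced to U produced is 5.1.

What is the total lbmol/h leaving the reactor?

379 lbmol/h

Conversion of R: R consumed = 0.297 × 425 = 126.2 lbmol/h = 2ξ₁ + 1ξ₂.
Selectivity: 1ξ₁ / (1ξ₂) = 5.1 → ξ₁ = 5.1 ξ₂.
Substitute: (2·5.1 + 1) ξ₂ = 126.2 → ξ₂ = 11.27 lbmol/h, ξ₁ = 57.48 lbmol/h.
Outlet amounts (n = n₀ + Σ ν·ξ):
  R: 425 − 2(57.48) − 1(11.27) = 298.8
  M: 0 + 1(57.48) = 57.48
  U: 0 + 1(11.27) = 11.27
  Q: 0 + 1(11.27) = 11.27
Total out = 298.8 + 57.48 + 11.27 + 11.27 = 378.8 lbmol/h.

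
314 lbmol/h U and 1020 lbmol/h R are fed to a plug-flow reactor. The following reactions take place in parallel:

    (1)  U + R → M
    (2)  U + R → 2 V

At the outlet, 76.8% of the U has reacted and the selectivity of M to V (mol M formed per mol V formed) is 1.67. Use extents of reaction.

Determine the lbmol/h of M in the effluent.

186 lbmol/h

Conversion of U: U consumed = 0.768 × 314 = 241.2 lbmol/h = 1ξ₁ + 1ξ₂.
Selectivity: 1ξ₁ / (2ξ₂) = 1.67 → ξ₁ = 3.34 ξ₂.
Substitute: (1·3.34 + 1) ξ₂ = 241.2 → ξ₂ = 55.56 lbmol/h, ξ₁ = 185.6 lbmol/h.
Outlet amounts (n = n₀ + Σ ν·ξ):
  U: 314 − 1(185.6) − 1(55.56) = 72.85
  R: 1020 − 1(185.6) − 1(55.56) = 778.8
  M: 0 + 1(185.6) = 185.6
  V: 0 + 2(55.56) = 111.1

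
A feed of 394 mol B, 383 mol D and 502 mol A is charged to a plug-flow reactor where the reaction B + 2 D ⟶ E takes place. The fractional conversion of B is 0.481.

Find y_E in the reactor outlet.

B reacted = 0.481 × 394 = 189.5 mol; ν_B = −1, so ξ = 189.5/1 = 189.5 mol.
Outlet amounts (n = n₀ + ν ξ):
  B: 394 − 1(189.5) = 204.5
  D: 383 − 2(189.5) = 3.972
  E: 0 + 1(189.5) = 189.5
  A: 502 (inert)
Total out = 900 mol; y_E = 189.5 / 900 = 0.2106.

0.211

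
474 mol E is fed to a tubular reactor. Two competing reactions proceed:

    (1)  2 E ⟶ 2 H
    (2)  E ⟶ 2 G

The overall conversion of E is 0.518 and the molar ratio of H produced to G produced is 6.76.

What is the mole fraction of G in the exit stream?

0.0689

Conversion of E: E consumed = 0.518 × 474 = 245.5 mol = 2ξ₁ + 1ξ₂.
Selectivity: 2ξ₁ / (2ξ₂) = 6.76 → ξ₁ = 6.76 ξ₂.
Substitute: (2·6.76 + 1) ξ₂ = 245.5 → ξ₂ = 16.91 mol, ξ₁ = 114.3 mol.
Outlet amounts (n = n₀ + Σ ν·ξ):
  E: 474 − 2(114.3) − 1(16.91) = 228.5
  H: 0 + 2(114.3) = 228.6
  G: 0 + 2(16.91) = 33.82
Total out = 490.9 mol; y_G = 33.82 / 490.9 = 0.06889.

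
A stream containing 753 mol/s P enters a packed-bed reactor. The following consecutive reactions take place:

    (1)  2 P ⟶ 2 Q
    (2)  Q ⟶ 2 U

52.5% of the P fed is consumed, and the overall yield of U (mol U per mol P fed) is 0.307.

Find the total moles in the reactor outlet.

Conversion of P: P consumed = 2ξ₁ = 0.525 × 753 → ξ₁ = 197.7 mol/s.
Yield of U: 2ξ₂ / 753 = 0.307 → ξ₂ = 115.6 mol/s.
Outlet amounts (n = n₀ + Σ ν·ξ):
  P: 753 − 2(197.7) = 357.7
  Q: 0 + 2(197.7) − 1(115.6) = 279.7
  U: 0 + 2(115.6) = 231.2
Total out = 357.7 + 279.7 + 231.2 = 868.6 mol/s.

869 mol/s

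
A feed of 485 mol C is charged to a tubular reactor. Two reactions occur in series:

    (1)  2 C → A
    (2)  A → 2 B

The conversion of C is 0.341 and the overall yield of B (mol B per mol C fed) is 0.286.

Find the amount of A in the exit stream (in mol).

Conversion of C: C consumed = 2ξ₁ = 0.341 × 485 → ξ₁ = 82.69 mol.
Yield of B: 2ξ₂ / 485 = 0.286 → ξ₂ = 69.35 mol.
Outlet amounts (n = n₀ + Σ ν·ξ):
  C: 485 − 2(82.69) = 319.6
  A: 0 + 1(82.69) − 1(69.35) = 13.34
  B: 0 + 2(69.35) = 138.7

13.3 mol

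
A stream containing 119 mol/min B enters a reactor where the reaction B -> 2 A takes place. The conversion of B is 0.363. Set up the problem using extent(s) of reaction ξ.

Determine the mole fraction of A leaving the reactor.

B reacted = 0.363 × 119 = 43.2 mol/min; ν_B = −1, so ξ = 43.2/1 = 43.2 mol/min.
Outlet amounts (n = n₀ + ν ξ):
  B: 119 − 1(43.2) = 75.8
  A: 0 + 2(43.2) = 86.39
Total out = 162.2 mol/min; y_A = 86.39 / 162.2 = 0.5326.

0.533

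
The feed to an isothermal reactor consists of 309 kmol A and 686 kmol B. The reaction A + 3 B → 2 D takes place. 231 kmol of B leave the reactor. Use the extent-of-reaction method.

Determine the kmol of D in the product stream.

303 kmol

For B: n = n₀ − 3ξ → 231 = 686 − 3ξ, giving ξ = 151.7 kmol.
Outlet amounts (n = n₀ + ν ξ):
  A: 309 − 1(151.7) = 157.3
  B: 686 − 3(151.7) = 231
  D: 0 + 2(151.7) = 303.3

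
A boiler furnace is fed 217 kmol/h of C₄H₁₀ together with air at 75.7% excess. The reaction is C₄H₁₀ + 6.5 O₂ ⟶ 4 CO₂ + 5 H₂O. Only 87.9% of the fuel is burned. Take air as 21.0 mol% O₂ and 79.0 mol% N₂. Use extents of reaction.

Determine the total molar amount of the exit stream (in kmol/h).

12300 kmol/h

Stoichiometric O₂ = 6.5 × 217 = 1410 kmol/h; O₂ fed = 1410 × 1.757 = 2478 kmol/h.
N₂ fed = 2478 × 79/21 = 9323 kmol/h.
Fuel reacted = 0.879 × 217 → ξ = 190.7 kmol/h.
Outlet (n = n₀ + ν ξ):
  C₄H₁₀: 217 − 1(190.7) = 26.26
  O₂: 2478 − 6.5(190.7) = 1238
  N₂: 9323 (inert)
  CO₂: 0 + 4(190.7) = 763
  H₂O: 0 + 5(190.7) = 953.7
Total out = 26.26 + 1238 + 9323 + 763 + 953.7 = 12300 kmol/h.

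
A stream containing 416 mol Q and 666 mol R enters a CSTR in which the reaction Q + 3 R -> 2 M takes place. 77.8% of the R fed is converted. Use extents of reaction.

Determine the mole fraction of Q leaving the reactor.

0.33

R reacted = 0.778 × 666 = 518.1 mol; ν_R = −3, so ξ = 518.1/3 = 172.7 mol.
Outlet amounts (n = n₀ + ν ξ):
  Q: 416 − 1(172.7) = 243.3
  R: 666 − 3(172.7) = 147.9
  M: 0 + 2(172.7) = 345.4
Total out = 736.6 mol; y_Q = 243.3 / 736.6 = 0.3303.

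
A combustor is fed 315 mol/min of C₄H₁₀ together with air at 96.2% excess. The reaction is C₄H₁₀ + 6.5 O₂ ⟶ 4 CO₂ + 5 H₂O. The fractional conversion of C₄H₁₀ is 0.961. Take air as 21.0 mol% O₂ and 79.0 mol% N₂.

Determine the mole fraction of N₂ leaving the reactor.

Stoichiometric O₂ = 6.5 × 315 = 2048 mol/min; O₂ fed = 2048 × 1.962 = 4017 mol/min.
N₂ fed = 4017 × 79/21 = 15110 mol/min.
Fuel reacted = 0.961 × 315 → ξ = 302.7 mol/min.
Outlet (n = n₀ + ν ξ):
  C₄H₁₀: 315 − 1(302.7) = 12.29
  O₂: 4017 − 6.5(302.7) = 2050
  N₂: 15110 (inert)
  CO₂: 0 + 4(302.7) = 1211
  H₂O: 0 + 5(302.7) = 1514
Total out = 19900 mol/min; y_N₂ = 15110 / 19900 = 0.7595.

0.759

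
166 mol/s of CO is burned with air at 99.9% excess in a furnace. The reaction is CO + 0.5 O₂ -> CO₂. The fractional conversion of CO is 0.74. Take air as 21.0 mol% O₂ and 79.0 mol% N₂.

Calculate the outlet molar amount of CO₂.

123 mol/s

Stoichiometric O₂ = 0.5 × 166 = 83 mol/s; O₂ fed = 83 × 1.999 = 165.9 mol/s.
N₂ fed = 165.9 × 79/21 = 624.2 mol/s.
Fuel reacted = 0.74 × 166 → ξ = 122.8 mol/s.
Outlet (n = n₀ + ν ξ):
  CO: 166 − 1(122.8) = 43.16
  O₂: 165.9 − 0.5(122.8) = 104.5
  N₂: 624.2 (inert)
  CO₂: 0 + 1(122.8) = 122.8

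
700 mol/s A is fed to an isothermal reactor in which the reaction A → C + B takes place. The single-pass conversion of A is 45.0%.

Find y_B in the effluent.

0.31

A reacted = 0.45 × 700 = 315 mol/s; ν_A = −1, so ξ = 315/1 = 315 mol/s.
Outlet amounts (n = n₀ + ν ξ):
  A: 700 − 1(315) = 385
  C: 0 + 1(315) = 315
  B: 0 + 1(315) = 315
Total out = 1015 mol/s; y_B = 315 / 1015 = 0.3103.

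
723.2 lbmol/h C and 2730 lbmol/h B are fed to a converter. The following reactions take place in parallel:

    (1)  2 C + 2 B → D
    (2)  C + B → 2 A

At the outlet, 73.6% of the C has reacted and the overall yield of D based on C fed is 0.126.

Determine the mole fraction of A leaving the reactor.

Yield of D: 1ξ₁ / 723.2 = 0.126 → ξ₁ = 91.12 lbmol/h.
Conversion of C: 2ξ₁ + 1ξ₂ = 0.736 × 723.2 = 532.3 → ξ₂ = 350 lbmol/h.
Outlet amounts (n = n₀ + Σ ν·ξ):
  C: 723.2 − 2(91.12) − 1(350) = 190.9
  B: 2730 − 2(91.12) − 1(350) = 2198
  D: 0 + 1(91.12) = 91.12
  A: 0 + 2(350) = 700.1
Total out = 3180 lbmol/h; y_A = 700.1 / 3180 = 0.2202.

0.22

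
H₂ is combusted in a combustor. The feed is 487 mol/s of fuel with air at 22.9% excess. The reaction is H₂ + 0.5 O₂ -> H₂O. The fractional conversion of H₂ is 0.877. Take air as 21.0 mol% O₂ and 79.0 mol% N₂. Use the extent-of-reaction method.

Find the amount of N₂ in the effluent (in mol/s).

1130 mol/s

Stoichiometric O₂ = 0.5 × 487 = 243.5 mol/s; O₂ fed = 243.5 × 1.229 = 299.3 mol/s.
N₂ fed = 299.3 × 79/21 = 1126 mol/s.
Fuel reacted = 0.877 × 487 → ξ = 427.1 mol/s.
Outlet (n = n₀ + ν ξ):
  H₂: 487 − 1(427.1) = 59.9
  O₂: 299.3 − 0.5(427.1) = 85.71
  N₂: 1126 (inert)
  H₂O: 0 + 1(427.1) = 427.1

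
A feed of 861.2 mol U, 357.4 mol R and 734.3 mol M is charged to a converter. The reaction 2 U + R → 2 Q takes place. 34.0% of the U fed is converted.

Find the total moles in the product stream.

1810 mol

U reacted = 0.34 × 861.2 = 292.8 mol; ν_U = −2, so ξ = 292.8/2 = 146.4 mol.
Outlet amounts (n = n₀ + ν ξ):
  U: 861.2 − 2(146.4) = 568.4
  R: 357.4 − 1(146.4) = 211
  Q: 0 + 2(146.4) = 292.8
  M: 734.3 (inert)
Total out = 568.4 + 211 + 292.8 + 734.3 = 1806 mol.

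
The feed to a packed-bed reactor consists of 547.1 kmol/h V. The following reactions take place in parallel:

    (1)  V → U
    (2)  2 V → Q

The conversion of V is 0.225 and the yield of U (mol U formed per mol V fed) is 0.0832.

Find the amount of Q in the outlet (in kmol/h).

38.8 kmol/h

Yield of U: 1ξ₁ / 547.1 = 0.0832 → ξ₁ = 45.52 kmol/h.
Conversion of V: 1ξ₁ + 2ξ₂ = 0.225 × 547.1 = 123.1 → ξ₂ = 38.79 kmol/h.
Outlet amounts (n = n₀ + Σ ν·ξ):
  V: 547.1 − 1(45.52) − 2(38.79) = 424
  U: 0 + 1(45.52) = 45.52
  Q: 0 + 1(38.79) = 38.79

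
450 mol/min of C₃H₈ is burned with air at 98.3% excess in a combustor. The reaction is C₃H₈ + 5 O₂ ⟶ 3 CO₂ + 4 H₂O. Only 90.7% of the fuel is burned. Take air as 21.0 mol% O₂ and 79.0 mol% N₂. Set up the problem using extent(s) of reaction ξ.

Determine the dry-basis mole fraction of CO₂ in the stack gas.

0.0598

Stoichiometric O₂ = 5 × 450 = 2250 mol/min; O₂ fed = 2250 × 1.983 = 4462 mol/min.
N₂ fed = 4462 × 79/21 = 16780 mol/min.
Fuel reacted = 0.907 × 450 → ξ = 408.2 mol/min.
Outlet (n = n₀ + ν ξ):
  C₃H₈: 450 − 1(408.2) = 41.85
  O₂: 4462 − 5(408.2) = 2421
  N₂: 16780 (inert)
  CO₂: 0 + 3(408.2) = 1224
  H₂O: 0 + 4(408.2) = 1633
Dry total = 20470 mol/min; y_CO₂ (dry) = 1224 / 20470 = 0.05981.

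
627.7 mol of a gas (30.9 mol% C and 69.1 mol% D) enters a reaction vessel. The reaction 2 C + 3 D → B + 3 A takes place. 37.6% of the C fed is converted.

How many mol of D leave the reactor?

C reacted = 0.376 × 194 = 72.93 mol; ν_C = −2, so ξ = 72.93/2 = 36.46 mol.
Outlet amounts (n = n₀ + ν ξ):
  C: 194 − 2(36.46) = 121
  D: 433.7 − 3(36.46) = 324.3
  B: 0 + 1(36.46) = 36.46
  A: 0 + 3(36.46) = 109.4

324 mol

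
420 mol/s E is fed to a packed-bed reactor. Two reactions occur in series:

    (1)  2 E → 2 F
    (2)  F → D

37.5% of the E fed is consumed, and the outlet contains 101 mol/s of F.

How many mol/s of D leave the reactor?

56.5 mol/s

Conversion of E: E consumed = 2ξ₁ = 0.375 × 420 → ξ₁ = 78.75 mol/s.
F balance: n_F = 0 + 2ξ₁ − 1ξ₂ = 101 → ξ₂ = (2·78.75 − 101)/1 = 56.5 mol/s.
Outlet amounts (n = n₀ + Σ ν·ξ):
  E: 420 − 2(78.75) = 262.5
  F: 0 + 2(78.75) − 1(56.5) = 101
  D: 0 + 1(56.5) = 56.5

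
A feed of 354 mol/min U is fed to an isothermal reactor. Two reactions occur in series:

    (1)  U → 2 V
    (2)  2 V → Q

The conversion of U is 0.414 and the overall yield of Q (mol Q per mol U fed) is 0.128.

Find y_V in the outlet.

0.445

Conversion of U: U consumed = 1ξ₁ = 0.414 × 354 → ξ₁ = 146.6 mol/min.
Yield of Q: 1ξ₂ / 354 = 0.128 → ξ₂ = 45.31 mol/min.
Outlet amounts (n = n₀ + Σ ν·ξ):
  U: 354 − 1(146.6) = 207.4
  V: 0 + 2(146.6) − 2(45.31) = 202.5
  Q: 0 + 1(45.31) = 45.31
Total out = 455.2 mol/min; y_V = 202.5 / 455.2 = 0.4448.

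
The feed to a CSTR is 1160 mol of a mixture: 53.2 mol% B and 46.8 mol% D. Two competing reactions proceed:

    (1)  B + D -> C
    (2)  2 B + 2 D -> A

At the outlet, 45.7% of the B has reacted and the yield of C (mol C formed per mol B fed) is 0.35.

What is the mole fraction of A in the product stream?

0.0391

Yield of C: 1ξ₁ / 617.1 = 0.35 → ξ₁ = 216 mol.
Conversion of B: 1ξ₁ + 2ξ₂ = 0.457 × 617.1 = 282 → ξ₂ = 33.02 mol.
Outlet amounts (n = n₀ + Σ ν·ξ):
  B: 617.1 − 1(216) − 2(33.02) = 335.1
  D: 542.9 − 1(216) − 2(33.02) = 260.9
  C: 0 + 1(216) = 216
  A: 0 + 1(33.02) = 33.02
Total out = 845 mol; y_A = 33.02 / 845 = 0.03907.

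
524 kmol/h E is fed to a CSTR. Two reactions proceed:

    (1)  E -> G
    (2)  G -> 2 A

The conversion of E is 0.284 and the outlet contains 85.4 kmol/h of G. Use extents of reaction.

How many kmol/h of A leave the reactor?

Conversion of E: E consumed = 1ξ₁ = 0.284 × 524 → ξ₁ = 148.8 kmol/h.
G balance: n_G = 0 + 1ξ₁ − 1ξ₂ = 85.4 → ξ₂ = (1·148.8 − 85.4)/1 = 63.42 kmol/h.
Outlet amounts (n = n₀ + Σ ν·ξ):
  E: 524 − 1(148.8) = 375.2
  G: 0 + 1(148.8) − 1(63.42) = 85.4
  A: 0 + 2(63.42) = 126.8

127 kmol/h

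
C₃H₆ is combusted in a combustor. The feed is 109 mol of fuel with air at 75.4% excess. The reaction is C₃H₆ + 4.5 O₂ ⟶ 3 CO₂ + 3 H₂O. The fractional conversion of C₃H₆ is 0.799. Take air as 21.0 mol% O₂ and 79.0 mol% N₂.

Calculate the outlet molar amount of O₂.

Stoichiometric O₂ = 4.5 × 109 = 490.5 mol; O₂ fed = 490.5 × 1.754 = 860.3 mol.
N₂ fed = 860.3 × 79/21 = 3237 mol.
Fuel reacted = 0.799 × 109 → ξ = 87.09 mol.
Outlet (n = n₀ + ν ξ):
  C₃H₆: 109 − 1(87.09) = 21.91
  O₂: 860.3 − 4.5(87.09) = 468.4
  N₂: 3237 (inert)
  CO₂: 0 + 3(87.09) = 261.3
  H₂O: 0 + 3(87.09) = 261.3

468 mol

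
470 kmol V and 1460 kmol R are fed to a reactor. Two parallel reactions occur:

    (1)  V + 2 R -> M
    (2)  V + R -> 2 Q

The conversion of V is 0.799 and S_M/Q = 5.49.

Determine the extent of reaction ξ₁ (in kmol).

ξ₁ = 344 kmol

Conversion of V: V consumed = 0.799 × 470 = 375.5 kmol = 1ξ₁ + 1ξ₂.
Selectivity: 1ξ₁ / (2ξ₂) = 5.49 → ξ₁ = 10.98 ξ₂.
Substitute: (1·10.98 + 1) ξ₂ = 375.5 → ξ₂ = 31.35 kmol, ξ₁ = 344.2 kmol.
Outlet amounts (n = n₀ + Σ ν·ξ):
  V: 470 − 1(344.2) − 1(31.35) = 94.47
  R: 1460 − 2(344.2) − 1(31.35) = 740.3
  M: 0 + 1(344.2) = 344.2
  Q: 0 + 2(31.35) = 62.69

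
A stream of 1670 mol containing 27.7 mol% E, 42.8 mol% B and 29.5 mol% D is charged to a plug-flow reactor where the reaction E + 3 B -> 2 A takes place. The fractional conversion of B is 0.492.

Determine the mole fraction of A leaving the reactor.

B reacted = 0.492 × 714.8 = 351.7 mol; ν_B = −3, so ξ = 351.7/3 = 117.2 mol.
Outlet amounts (n = n₀ + ν ξ):
  E: 462.6 − 1(117.2) = 345.4
  B: 714.8 − 3(117.2) = 363.1
  A: 0 + 2(117.2) = 234.4
  D: 492.6 (inert)
Total out = 1436 mol; y_A = 234.4 / 1436 = 0.1633.

0.163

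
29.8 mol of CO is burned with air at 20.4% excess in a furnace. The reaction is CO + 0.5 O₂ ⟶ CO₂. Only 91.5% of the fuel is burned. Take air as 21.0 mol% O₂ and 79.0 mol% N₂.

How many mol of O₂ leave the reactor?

4.31 mol

Stoichiometric O₂ = 0.5 × 29.8 = 14.9 mol; O₂ fed = 14.9 × 1.204 = 17.94 mol.
N₂ fed = 17.94 × 79/21 = 67.49 mol.
Fuel reacted = 0.915 × 29.8 → ξ = 27.27 mol.
Outlet (n = n₀ + ν ξ):
  CO: 29.8 − 1(27.27) = 2.533
  O₂: 17.94 − 0.5(27.27) = 4.306
  N₂: 67.49 (inert)
  CO₂: 0 + 1(27.27) = 27.27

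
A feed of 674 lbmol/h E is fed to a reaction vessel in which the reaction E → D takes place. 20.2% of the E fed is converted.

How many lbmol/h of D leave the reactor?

E reacted = 0.202 × 674 = 136.1 lbmol/h; ν_E = −1, so ξ = 136.1/1 = 136.1 lbmol/h.
Outlet amounts (n = n₀ + ν ξ):
  E: 674 − 1(136.1) = 537.9
  D: 0 + 1(136.1) = 136.1

136 lbmol/h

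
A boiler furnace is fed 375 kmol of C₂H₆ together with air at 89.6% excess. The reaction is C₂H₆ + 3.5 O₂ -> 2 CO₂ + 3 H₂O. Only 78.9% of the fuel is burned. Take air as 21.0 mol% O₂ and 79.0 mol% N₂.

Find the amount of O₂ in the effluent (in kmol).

1450 kmol

Stoichiometric O₂ = 3.5 × 375 = 1312 kmol; O₂ fed = 1312 × 1.896 = 2488 kmol.
N₂ fed = 2488 × 79/21 = 9362 kmol.
Fuel reacted = 0.789 × 375 → ξ = 295.9 kmol.
Outlet (n = n₀ + ν ξ):
  C₂H₆: 375 − 1(295.9) = 79.12
  O₂: 2488 − 3.5(295.9) = 1453
  N₂: 9362 (inert)
  CO₂: 0 + 2(295.9) = 591.8
  H₂O: 0 + 3(295.9) = 887.6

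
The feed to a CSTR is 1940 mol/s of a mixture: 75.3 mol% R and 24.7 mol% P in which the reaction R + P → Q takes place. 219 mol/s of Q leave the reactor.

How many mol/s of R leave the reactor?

1240 mol/s

For Q: n = n₀ + 1ξ → 219 = 0 + 1ξ, giving ξ = 219 mol/s.
Outlet amounts (n = n₀ + ν ξ):
  R: 1461 − 1(219) = 1242
  P: 479.2 − 1(219) = 260.2
  Q: 0 + 1(219) = 219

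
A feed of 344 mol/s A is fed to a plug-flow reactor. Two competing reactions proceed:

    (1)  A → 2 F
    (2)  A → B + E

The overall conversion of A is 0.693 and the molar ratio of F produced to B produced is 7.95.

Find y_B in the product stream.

0.0823

Conversion of A: A consumed = 0.693 × 344 = 238.4 mol/s = 1ξ₁ + 1ξ₂.
Selectivity: 2ξ₁ / (1ξ₂) = 7.95 → ξ₁ = 3.975 ξ₂.
Substitute: (1·3.975 + 1) ξ₂ = 238.4 → ξ₂ = 47.92 mol/s, ξ₁ = 190.5 mol/s.
Outlet amounts (n = n₀ + Σ ν·ξ):
  A: 344 − 1(190.5) − 1(47.92) = 105.6
  F: 0 + 2(190.5) = 380.9
  B: 0 + 1(47.92) = 47.92
  E: 0 + 1(47.92) = 47.92
Total out = 582.4 mol/s; y_B = 47.92 / 582.4 = 0.08228.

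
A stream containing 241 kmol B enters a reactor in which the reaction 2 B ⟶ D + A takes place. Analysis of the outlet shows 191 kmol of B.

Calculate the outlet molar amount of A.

For B: n = n₀ − 2ξ → 191 = 241 − 2ξ, giving ξ = 25 kmol.
Outlet amounts (n = n₀ + ν ξ):
  B: 241 − 2(25) = 191
  D: 0 + 1(25) = 25
  A: 0 + 1(25) = 25

25 kmol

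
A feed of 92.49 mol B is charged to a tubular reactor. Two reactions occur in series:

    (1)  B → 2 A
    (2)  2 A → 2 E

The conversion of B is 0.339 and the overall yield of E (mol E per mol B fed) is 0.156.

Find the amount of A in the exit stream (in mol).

Conversion of B: B consumed = 1ξ₁ = 0.339 × 92.49 → ξ₁ = 31.35 mol.
Yield of E: 2ξ₂ / 92.49 = 0.156 → ξ₂ = 7.214 mol.
Outlet amounts (n = n₀ + Σ ν·ξ):
  B: 92.49 − 1(31.35) = 61.14
  A: 0 + 2(31.35) − 2(7.214) = 48.28
  E: 0 + 2(7.214) = 14.43

48.3 mol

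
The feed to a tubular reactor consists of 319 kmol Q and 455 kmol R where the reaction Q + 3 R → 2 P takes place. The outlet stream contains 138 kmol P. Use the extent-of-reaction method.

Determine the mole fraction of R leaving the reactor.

For P: n = n₀ + 2ξ → 138 = 0 + 2ξ, giving ξ = 69 kmol.
Outlet amounts (n = n₀ + ν ξ):
  Q: 319 − 1(69) = 250
  R: 455 − 3(69) = 248
  P: 0 + 2(69) = 138
Total out = 636 kmol; y_R = 248 / 636 = 0.3899.

0.39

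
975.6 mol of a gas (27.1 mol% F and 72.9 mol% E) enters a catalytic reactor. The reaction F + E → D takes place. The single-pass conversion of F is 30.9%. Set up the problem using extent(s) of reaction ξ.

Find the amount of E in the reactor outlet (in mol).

F reacted = 0.309 × 264.4 = 81.7 mol; ν_F = −1, so ξ = 81.7/1 = 81.7 mol.
Outlet amounts (n = n₀ + ν ξ):
  F: 264.4 − 1(81.7) = 182.7
  E: 711.2 − 1(81.7) = 629.5
  D: 0 + 1(81.7) = 81.7

630 mol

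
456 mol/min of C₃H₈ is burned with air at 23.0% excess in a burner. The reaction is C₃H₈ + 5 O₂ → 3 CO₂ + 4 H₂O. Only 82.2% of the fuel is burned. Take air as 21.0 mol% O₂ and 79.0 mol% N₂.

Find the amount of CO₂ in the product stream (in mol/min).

1120 mol/min

Stoichiometric O₂ = 5 × 456 = 2280 mol/min; O₂ fed = 2280 × 1.230 = 2804 mol/min.
N₂ fed = 2804 × 79/21 = 10550 mol/min.
Fuel reacted = 0.822 × 456 → ξ = 374.8 mol/min.
Outlet (n = n₀ + ν ξ):
  C₃H₈: 456 − 1(374.8) = 81.17
  O₂: 2804 − 5(374.8) = 930.2
  N₂: 10550 (inert)
  CO₂: 0 + 3(374.8) = 1124
  H₂O: 0 + 4(374.8) = 1499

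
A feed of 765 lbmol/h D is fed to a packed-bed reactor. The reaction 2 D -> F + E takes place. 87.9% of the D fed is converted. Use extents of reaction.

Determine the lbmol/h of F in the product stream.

336 lbmol/h

D reacted = 0.879 × 765 = 672.4 lbmol/h; ν_D = −2, so ξ = 672.4/2 = 336.2 lbmol/h.
Outlet amounts (n = n₀ + ν ξ):
  D: 765 − 2(336.2) = 92.56
  F: 0 + 1(336.2) = 336.2
  E: 0 + 1(336.2) = 336.2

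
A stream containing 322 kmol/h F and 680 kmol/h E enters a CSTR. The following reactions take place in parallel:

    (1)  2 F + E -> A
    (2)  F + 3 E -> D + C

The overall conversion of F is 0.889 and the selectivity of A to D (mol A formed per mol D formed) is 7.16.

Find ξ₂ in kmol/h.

Conversion of F: F consumed = 0.889 × 322 = 286.3 kmol/h = 2ξ₁ + 1ξ₂.
Selectivity: 1ξ₁ / (1ξ₂) = 7.16 → ξ₁ = 7.16 ξ₂.
Substitute: (2·7.16 + 1) ξ₂ = 286.3 → ξ₂ = 18.69 kmol/h, ξ₁ = 133.8 kmol/h.
Outlet amounts (n = n₀ + Σ ν·ξ):
  F: 322 − 2(133.8) − 1(18.69) = 35.74
  E: 680 − 1(133.8) − 3(18.69) = 490.2
  A: 0 + 1(133.8) = 133.8
  D: 0 + 1(18.69) = 18.69
  C: 0 + 1(18.69) = 18.69

ξ₂ = 18.7 kmol/h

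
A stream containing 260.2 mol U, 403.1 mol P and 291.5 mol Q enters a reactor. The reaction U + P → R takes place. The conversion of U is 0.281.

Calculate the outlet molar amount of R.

U reacted = 0.281 × 260.2 = 73.12 mol; ν_U = −1, so ξ = 73.12/1 = 73.12 mol.
Outlet amounts (n = n₀ + ν ξ):
  U: 260.2 − 1(73.12) = 187.1
  P: 403.1 − 1(73.12) = 330
  R: 0 + 1(73.12) = 73.12
  Q: 291.5 (inert)

73.1 mol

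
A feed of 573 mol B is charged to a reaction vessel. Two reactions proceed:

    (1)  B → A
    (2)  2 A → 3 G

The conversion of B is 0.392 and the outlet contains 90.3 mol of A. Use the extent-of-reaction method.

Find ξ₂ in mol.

Conversion of B: B consumed = 1ξ₁ = 0.392 × 573 → ξ₁ = 224.6 mol.
A balance: n_A = 0 + 1ξ₁ − 2ξ₂ = 90.3 → ξ₂ = (1·224.6 − 90.3)/2 = 67.16 mol.
Outlet amounts (n = n₀ + Σ ν·ξ):
  B: 573 − 1(224.6) = 348.4
  A: 0 + 1(224.6) − 2(67.16) = 90.3
  G: 0 + 3(67.16) = 201.5

ξ₂ = 67.2 mol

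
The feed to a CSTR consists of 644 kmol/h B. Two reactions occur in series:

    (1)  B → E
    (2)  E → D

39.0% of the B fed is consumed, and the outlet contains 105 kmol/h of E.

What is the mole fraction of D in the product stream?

0.227

Conversion of B: B consumed = 1ξ₁ = 0.39 × 644 → ξ₁ = 251.2 kmol/h.
E balance: n_E = 0 + 1ξ₁ − 1ξ₂ = 105 → ξ₂ = (1·251.2 − 105)/1 = 146.2 kmol/h.
Outlet amounts (n = n₀ + Σ ν·ξ):
  B: 644 − 1(251.2) = 392.8
  E: 0 + 1(251.2) − 1(146.2) = 105
  D: 0 + 1(146.2) = 146.2
Total out = 644 kmol/h; y_D = 146.2 / 644 = 0.227.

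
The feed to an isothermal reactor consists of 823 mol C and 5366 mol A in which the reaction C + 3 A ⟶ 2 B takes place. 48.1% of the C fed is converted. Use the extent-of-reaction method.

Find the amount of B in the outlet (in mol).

792 mol

C reacted = 0.481 × 823 = 395.9 mol; ν_C = −1, so ξ = 395.9/1 = 395.9 mol.
Outlet amounts (n = n₀ + ν ξ):
  C: 823 − 1(395.9) = 427.1
  A: 5366 − 3(395.9) = 4178
  B: 0 + 2(395.9) = 791.7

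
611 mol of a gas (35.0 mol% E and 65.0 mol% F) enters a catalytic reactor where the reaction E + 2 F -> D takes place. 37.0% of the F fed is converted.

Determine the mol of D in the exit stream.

73.5 mol

F reacted = 0.37 × 397.1 = 146.9 mol; ν_F = −2, so ξ = 146.9/2 = 73.47 mol.
Outlet amounts (n = n₀ + ν ξ):
  E: 213.8 − 1(73.47) = 140.4
  F: 397.1 − 2(73.47) = 250.2
  D: 0 + 1(73.47) = 73.47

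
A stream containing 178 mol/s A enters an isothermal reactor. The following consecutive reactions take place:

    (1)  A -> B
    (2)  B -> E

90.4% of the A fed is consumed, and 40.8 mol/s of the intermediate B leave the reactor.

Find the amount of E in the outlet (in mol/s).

Conversion of A: A consumed = 1ξ₁ = 0.904 × 178 → ξ₁ = 160.9 mol/s.
B balance: n_B = 0 + 1ξ₁ − 1ξ₂ = 40.8 → ξ₂ = (1·160.9 − 40.8)/1 = 120.1 mol/s.
Outlet amounts (n = n₀ + Σ ν·ξ):
  A: 178 − 1(160.9) = 17.09
  B: 0 + 1(160.9) − 1(120.1) = 40.8
  E: 0 + 1(120.1) = 120.1

120 mol/s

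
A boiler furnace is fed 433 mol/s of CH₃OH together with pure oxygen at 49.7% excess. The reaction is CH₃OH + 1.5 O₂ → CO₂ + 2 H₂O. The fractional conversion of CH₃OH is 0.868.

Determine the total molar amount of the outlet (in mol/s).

1590 mol/s

Stoichiometric O₂ = 1.5 × 433 = 649.5 mol/s; O₂ fed = 649.5 × 1.497 = 972.3 mol/s.
Fuel reacted = 0.868 × 433 → ξ = 375.8 mol/s.
Outlet (n = n₀ + ν ξ):
  CH₃OH: 433 − 1(375.8) = 57.16
  O₂: 972.3 − 1.5(375.8) = 408.5
  CO₂: 0 + 1(375.8) = 375.8
  H₂O: 0 + 2(375.8) = 751.7
Total out = 57.16 + 408.5 + 375.8 + 751.7 = 1593 mol/s.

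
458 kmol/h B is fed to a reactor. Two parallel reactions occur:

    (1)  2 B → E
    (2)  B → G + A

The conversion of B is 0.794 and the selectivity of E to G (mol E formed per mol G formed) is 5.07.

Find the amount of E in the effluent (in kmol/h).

166 kmol/h

Conversion of B: B consumed = 0.794 × 458 = 363.7 kmol/h = 2ξ₁ + 1ξ₂.
Selectivity: 1ξ₁ / (1ξ₂) = 5.07 → ξ₁ = 5.07 ξ₂.
Substitute: (2·5.07 + 1) ξ₂ = 363.7 → ξ₂ = 32.64 kmol/h, ξ₁ = 165.5 kmol/h.
Outlet amounts (n = n₀ + Σ ν·ξ):
  B: 458 − 2(165.5) − 1(32.64) = 94.35
  E: 0 + 1(165.5) = 165.5
  G: 0 + 1(32.64) = 32.64
  A: 0 + 1(32.64) = 32.64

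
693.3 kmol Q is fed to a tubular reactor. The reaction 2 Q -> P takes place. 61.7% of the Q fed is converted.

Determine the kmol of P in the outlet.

214 kmol

Q reacted = 0.617 × 693.3 = 427.8 kmol; ν_Q = −2, so ξ = 427.8/2 = 213.9 kmol.
Outlet amounts (n = n₀ + ν ξ):
  Q: 693.3 − 2(213.9) = 265.5
  P: 0 + 1(213.9) = 213.9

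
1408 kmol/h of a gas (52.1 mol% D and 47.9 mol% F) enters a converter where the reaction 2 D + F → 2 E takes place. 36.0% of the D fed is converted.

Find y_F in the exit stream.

D reacted = 0.36 × 733.6 = 264.1 kmol/h; ν_D = −2, so ξ = 264.1/2 = 132 kmol/h.
Outlet amounts (n = n₀ + ν ξ):
  D: 733.6 − 2(132) = 469.5
  F: 674.4 − 1(132) = 542.4
  E: 0 + 2(132) = 264.1
Total out = 1276 kmol/h; y_F = 542.4 / 1276 = 0.4251.

0.425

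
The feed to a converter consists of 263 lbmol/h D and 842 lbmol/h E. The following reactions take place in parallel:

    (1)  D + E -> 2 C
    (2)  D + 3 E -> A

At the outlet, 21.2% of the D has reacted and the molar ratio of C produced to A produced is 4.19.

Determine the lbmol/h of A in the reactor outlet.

18 lbmol/h

Conversion of D: D consumed = 0.212 × 263 = 55.76 lbmol/h = 1ξ₁ + 1ξ₂.
Selectivity: 2ξ₁ / (1ξ₂) = 4.19 → ξ₁ = 2.095 ξ₂.
Substitute: (1·2.095 + 1) ξ₂ = 55.76 → ξ₂ = 18.01 lbmol/h, ξ₁ = 37.74 lbmol/h.
Outlet amounts (n = n₀ + Σ ν·ξ):
  D: 263 − 1(37.74) − 1(18.01) = 207.2
  E: 842 − 1(37.74) − 3(18.01) = 750.2
  C: 0 + 2(37.74) = 75.48
  A: 0 + 1(18.01) = 18.01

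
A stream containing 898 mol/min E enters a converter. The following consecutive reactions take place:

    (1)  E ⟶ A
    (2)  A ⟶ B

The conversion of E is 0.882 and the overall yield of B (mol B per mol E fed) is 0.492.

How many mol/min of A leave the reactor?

Conversion of E: E consumed = 1ξ₁ = 0.882 × 898 → ξ₁ = 792 mol/min.
Yield of B: 1ξ₂ / 898 = 0.492 → ξ₂ = 441.8 mol/min.
Outlet amounts (n = n₀ + Σ ν·ξ):
  E: 898 − 1(792) = 106
  A: 0 + 1(792) − 1(441.8) = 350.2
  B: 0 + 1(441.8) = 441.8

350 mol/min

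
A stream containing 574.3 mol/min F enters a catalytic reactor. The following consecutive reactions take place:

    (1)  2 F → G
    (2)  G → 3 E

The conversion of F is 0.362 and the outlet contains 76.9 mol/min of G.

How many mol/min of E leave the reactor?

Conversion of F: F consumed = 2ξ₁ = 0.362 × 574.3 → ξ₁ = 103.9 mol/min.
G balance: n_G = 0 + 1ξ₁ − 1ξ₂ = 76.9 → ξ₂ = (1·103.9 − 76.9)/1 = 27.05 mol/min.
Outlet amounts (n = n₀ + Σ ν·ξ):
  F: 574.3 − 2(103.9) = 366.4
  G: 0 + 1(103.9) − 1(27.05) = 76.9
  E: 0 + 3(27.05) = 81.14

81.1 mol/min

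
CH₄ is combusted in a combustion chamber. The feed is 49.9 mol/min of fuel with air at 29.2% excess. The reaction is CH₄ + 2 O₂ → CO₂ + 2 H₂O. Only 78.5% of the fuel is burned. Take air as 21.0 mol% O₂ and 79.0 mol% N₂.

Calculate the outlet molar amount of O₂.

Stoichiometric O₂ = 2 × 49.9 = 99.8 mol/min; O₂ fed = 99.8 × 1.292 = 128.9 mol/min.
N₂ fed = 128.9 × 79/21 = 485.1 mol/min.
Fuel reacted = 0.785 × 49.9 → ξ = 39.17 mol/min.
Outlet (n = n₀ + ν ξ):
  CH₄: 49.9 − 1(39.17) = 10.73
  O₂: 128.9 − 2(39.17) = 50.6
  N₂: 485.1 (inert)
  CO₂: 0 + 1(39.17) = 39.17
  H₂O: 0 + 2(39.17) = 78.34

50.6 mol/min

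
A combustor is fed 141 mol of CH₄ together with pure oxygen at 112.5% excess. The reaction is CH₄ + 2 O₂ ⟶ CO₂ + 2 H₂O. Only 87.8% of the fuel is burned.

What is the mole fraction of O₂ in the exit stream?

0.475

Stoichiometric O₂ = 2 × 141 = 282 mol; O₂ fed = 282 × 2.125 = 599.2 mol.
Fuel reacted = 0.878 × 141 → ξ = 123.8 mol.
Outlet (n = n₀ + ν ξ):
  CH₄: 141 − 1(123.8) = 17.2
  O₂: 599.2 − 2(123.8) = 351.7
  CO₂: 0 + 1(123.8) = 123.8
  H₂O: 0 + 2(123.8) = 247.6
Total out = 740.2 mol; y_O₂ = 351.7 / 740.2 = 0.475.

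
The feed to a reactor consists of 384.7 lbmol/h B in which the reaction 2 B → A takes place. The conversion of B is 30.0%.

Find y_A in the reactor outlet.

0.176

B reacted = 0.3 × 384.7 = 115.4 lbmol/h; ν_B = −2, so ξ = 115.4/2 = 57.7 lbmol/h.
Outlet amounts (n = n₀ + ν ξ):
  B: 384.7 − 2(57.7) = 269.3
  A: 0 + 1(57.7) = 57.7
Total out = 327 lbmol/h; y_A = 57.7 / 327 = 0.1765.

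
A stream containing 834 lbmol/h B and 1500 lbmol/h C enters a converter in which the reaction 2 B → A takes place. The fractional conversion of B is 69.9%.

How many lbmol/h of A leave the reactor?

B reacted = 0.699 × 834 = 583 lbmol/h; ν_B = −2, so ξ = 583/2 = 291.5 lbmol/h.
Outlet amounts (n = n₀ + ν ξ):
  B: 834 − 2(291.5) = 251
  A: 0 + 1(291.5) = 291.5
  C: 1500 (inert)

291 lbmol/h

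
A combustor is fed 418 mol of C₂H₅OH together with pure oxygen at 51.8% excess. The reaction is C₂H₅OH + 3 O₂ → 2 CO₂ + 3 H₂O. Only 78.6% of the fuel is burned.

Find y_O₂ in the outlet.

0.346

Stoichiometric O₂ = 3 × 418 = 1254 mol; O₂ fed = 1254 × 1.518 = 1904 mol.
Fuel reacted = 0.786 × 418 → ξ = 328.5 mol.
Outlet (n = n₀ + ν ξ):
  C₂H₅OH: 418 − 1(328.5) = 89.45
  O₂: 1904 − 3(328.5) = 917.9
  CO₂: 0 + 2(328.5) = 657.1
  H₂O: 0 + 3(328.5) = 985.6
Total out = 2650 mol; y_O₂ = 917.9 / 2650 = 0.3464.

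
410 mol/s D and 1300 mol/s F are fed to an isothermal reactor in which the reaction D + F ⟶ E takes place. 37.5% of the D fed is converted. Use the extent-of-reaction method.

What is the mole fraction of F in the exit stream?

0.737

D reacted = 0.375 × 410 = 153.8 mol/s; ν_D = −1, so ξ = 153.8/1 = 153.8 mol/s.
Outlet amounts (n = n₀ + ν ξ):
  D: 410 − 1(153.8) = 256.2
  F: 1300 − 1(153.8) = 1146
  E: 0 + 1(153.8) = 153.8
Total out = 1556 mol/s; y_F = 1146 / 1556 = 0.7365.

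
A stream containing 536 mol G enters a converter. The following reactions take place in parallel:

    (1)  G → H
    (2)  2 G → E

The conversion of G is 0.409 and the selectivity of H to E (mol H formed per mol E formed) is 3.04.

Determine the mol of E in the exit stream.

43.5 mol

Conversion of G: G consumed = 0.409 × 536 = 219.2 mol = 1ξ₁ + 2ξ₂.
Selectivity: 1ξ₁ / (1ξ₂) = 3.04 → ξ₁ = 3.04 ξ₂.
Substitute: (1·3.04 + 2) ξ₂ = 219.2 → ξ₂ = 43.5 mol, ξ₁ = 132.2 mol.
Outlet amounts (n = n₀ + Σ ν·ξ):
  G: 536 − 1(132.2) − 2(43.5) = 316.8
  H: 0 + 1(132.2) = 132.2
  E: 0 + 1(43.5) = 43.5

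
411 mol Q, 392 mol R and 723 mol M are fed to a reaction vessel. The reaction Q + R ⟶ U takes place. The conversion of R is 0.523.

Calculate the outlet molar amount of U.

205 mol

R reacted = 0.523 × 392 = 205 mol; ν_R = −1, so ξ = 205/1 = 205 mol.
Outlet amounts (n = n₀ + ν ξ):
  Q: 411 − 1(205) = 206
  R: 392 − 1(205) = 187
  U: 0 + 1(205) = 205
  M: 723 (inert)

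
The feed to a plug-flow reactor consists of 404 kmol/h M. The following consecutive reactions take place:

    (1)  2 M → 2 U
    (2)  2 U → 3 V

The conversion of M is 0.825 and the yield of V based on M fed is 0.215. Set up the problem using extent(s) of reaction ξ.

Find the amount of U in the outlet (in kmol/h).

Conversion of M: M consumed = 2ξ₁ = 0.825 × 404 → ξ₁ = 166.6 kmol/h.
Yield of V: 3ξ₂ / 404 = 0.215 → ξ₂ = 28.95 kmol/h.
Outlet amounts (n = n₀ + Σ ν·ξ):
  M: 404 − 2(166.6) = 70.7
  U: 0 + 2(166.6) − 2(28.95) = 275.4
  V: 0 + 3(28.95) = 86.86

275 kmol/h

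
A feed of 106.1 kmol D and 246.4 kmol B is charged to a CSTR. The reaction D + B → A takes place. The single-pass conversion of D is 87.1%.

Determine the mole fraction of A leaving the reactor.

D reacted = 0.871 × 106.1 = 92.41 kmol; ν_D = −1, so ξ = 92.41/1 = 92.41 kmol.
Outlet amounts (n = n₀ + ν ξ):
  D: 106.1 − 1(92.41) = 13.69
  B: 246.4 − 1(92.41) = 154
  A: 0 + 1(92.41) = 92.41
Total out = 260.1 kmol; y_A = 92.41 / 260.1 = 0.3553.

0.355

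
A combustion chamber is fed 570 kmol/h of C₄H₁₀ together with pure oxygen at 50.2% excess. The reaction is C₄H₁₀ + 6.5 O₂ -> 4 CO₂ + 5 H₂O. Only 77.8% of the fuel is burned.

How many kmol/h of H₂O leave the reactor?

2220 kmol/h

Stoichiometric O₂ = 6.5 × 570 = 3705 kmol/h; O₂ fed = 3705 × 1.502 = 5565 kmol/h.
Fuel reacted = 0.778 × 570 → ξ = 443.5 kmol/h.
Outlet (n = n₀ + ν ξ):
  C₄H₁₀: 570 − 1(443.5) = 126.5
  O₂: 5565 − 6.5(443.5) = 2682
  CO₂: 0 + 4(443.5) = 1774
  H₂O: 0 + 5(443.5) = 2217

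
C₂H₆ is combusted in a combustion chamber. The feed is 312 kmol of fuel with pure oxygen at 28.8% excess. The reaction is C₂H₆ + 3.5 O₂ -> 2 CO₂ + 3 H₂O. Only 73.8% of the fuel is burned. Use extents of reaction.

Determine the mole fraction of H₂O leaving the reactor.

0.377

Stoichiometric O₂ = 3.5 × 312 = 1092 kmol; O₂ fed = 1092 × 1.288 = 1406 kmol.
Fuel reacted = 0.738 × 312 → ξ = 230.3 kmol.
Outlet (n = n₀ + ν ξ):
  C₂H₆: 312 − 1(230.3) = 81.74
  O₂: 1406 − 3.5(230.3) = 600.6
  CO₂: 0 + 2(230.3) = 460.5
  H₂O: 0 + 3(230.3) = 690.8
Total out = 1834 kmol; y_H₂O = 690.8 / 1834 = 0.3767.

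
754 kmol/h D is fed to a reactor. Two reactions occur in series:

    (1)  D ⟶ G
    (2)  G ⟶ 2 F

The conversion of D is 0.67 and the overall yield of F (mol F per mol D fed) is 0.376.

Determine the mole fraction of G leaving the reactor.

0.406

Conversion of D: D consumed = 1ξ₁ = 0.67 × 754 → ξ₁ = 505.2 kmol/h.
Yield of F: 2ξ₂ / 754 = 0.376 → ξ₂ = 141.8 kmol/h.
Outlet amounts (n = n₀ + Σ ν·ξ):
  D: 754 − 1(505.2) = 248.8
  G: 0 + 1(505.2) − 1(141.8) = 363.4
  F: 0 + 2(141.8) = 283.5
Total out = 895.8 kmol/h; y_G = 363.4 / 895.8 = 0.4057.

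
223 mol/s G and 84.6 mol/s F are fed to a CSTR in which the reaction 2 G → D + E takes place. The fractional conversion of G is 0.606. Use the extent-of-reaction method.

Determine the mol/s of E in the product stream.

G reacted = 0.606 × 223 = 135.1 mol/s; ν_G = −2, so ξ = 135.1/2 = 67.57 mol/s.
Outlet amounts (n = n₀ + ν ξ):
  G: 223 − 2(67.57) = 87.86
  D: 0 + 1(67.57) = 67.57
  E: 0 + 1(67.57) = 67.57
  F: 84.6 (inert)

67.6 mol/s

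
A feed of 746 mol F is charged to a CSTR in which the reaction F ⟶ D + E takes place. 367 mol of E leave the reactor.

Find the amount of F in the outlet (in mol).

For E: n = n₀ + 1ξ → 367 = 0 + 1ξ, giving ξ = 367 mol.
Outlet amounts (n = n₀ + ν ξ):
  F: 746 − 1(367) = 379
  D: 0 + 1(367) = 367
  E: 0 + 1(367) = 367

379 mol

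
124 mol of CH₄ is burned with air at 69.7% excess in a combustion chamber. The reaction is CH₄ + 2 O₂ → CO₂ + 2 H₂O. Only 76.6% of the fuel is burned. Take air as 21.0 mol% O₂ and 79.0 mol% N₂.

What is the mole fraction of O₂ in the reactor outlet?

0.108

Stoichiometric O₂ = 2 × 124 = 248 mol; O₂ fed = 248 × 1.697 = 420.9 mol.
N₂ fed = 420.9 × 79/21 = 1583 mol.
Fuel reacted = 0.766 × 124 → ξ = 94.98 mol.
Outlet (n = n₀ + ν ξ):
  CH₄: 124 − 1(94.98) = 29.02
  O₂: 420.9 − 2(94.98) = 230.9
  N₂: 1583 (inert)
  CO₂: 0 + 1(94.98) = 94.98
  H₂O: 0 + 2(94.98) = 190
Total out = 2128 mol; y_O₂ = 230.9 / 2128 = 0.1085.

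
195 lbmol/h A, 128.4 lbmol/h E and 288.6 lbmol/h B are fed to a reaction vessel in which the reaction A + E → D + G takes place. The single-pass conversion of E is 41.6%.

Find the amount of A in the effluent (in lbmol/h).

E reacted = 0.416 × 128.4 = 53.41 lbmol/h; ν_E = −1, so ξ = 53.41/1 = 53.41 lbmol/h.
Outlet amounts (n = n₀ + ν ξ):
  A: 195 − 1(53.41) = 141.6
  E: 128.4 − 1(53.41) = 74.99
  D: 0 + 1(53.41) = 53.41
  G: 0 + 1(53.41) = 53.41
  B: 288.6 (inert)

142 lbmol/h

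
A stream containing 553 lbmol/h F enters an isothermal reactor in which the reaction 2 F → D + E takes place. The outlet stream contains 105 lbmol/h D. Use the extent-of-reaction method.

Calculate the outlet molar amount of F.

343 lbmol/h

For D: n = n₀ + 1ξ → 105 = 0 + 1ξ, giving ξ = 105 lbmol/h.
Outlet amounts (n = n₀ + ν ξ):
  F: 553 − 2(105) = 343
  D: 0 + 1(105) = 105
  E: 0 + 1(105) = 105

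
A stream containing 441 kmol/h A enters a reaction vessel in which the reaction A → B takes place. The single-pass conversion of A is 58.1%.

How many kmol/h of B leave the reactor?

A reacted = 0.581 × 441 = 256.2 kmol/h; ν_A = −1, so ξ = 256.2/1 = 256.2 kmol/h.
Outlet amounts (n = n₀ + ν ξ):
  A: 441 − 1(256.2) = 184.8
  B: 0 + 1(256.2) = 256.2

256 kmol/h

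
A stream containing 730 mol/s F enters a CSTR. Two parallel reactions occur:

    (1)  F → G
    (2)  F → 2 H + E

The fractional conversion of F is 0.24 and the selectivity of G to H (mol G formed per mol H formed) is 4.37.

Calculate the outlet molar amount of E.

Conversion of F: F consumed = 0.24 × 730 = 175.2 mol/s = 1ξ₁ + 1ξ₂.
Selectivity: 1ξ₁ / (2ξ₂) = 4.37 → ξ₁ = 8.74 ξ₂.
Substitute: (1·8.74 + 1) ξ₂ = 175.2 → ξ₂ = 17.99 mol/s, ξ₁ = 157.2 mol/s.
Outlet amounts (n = n₀ + Σ ν·ξ):
  F: 730 − 1(157.2) − 1(17.99) = 554.8
  G: 0 + 1(157.2) = 157.2
  H: 0 + 2(17.99) = 35.98
  E: 0 + 1(17.99) = 17.99

18 mol/s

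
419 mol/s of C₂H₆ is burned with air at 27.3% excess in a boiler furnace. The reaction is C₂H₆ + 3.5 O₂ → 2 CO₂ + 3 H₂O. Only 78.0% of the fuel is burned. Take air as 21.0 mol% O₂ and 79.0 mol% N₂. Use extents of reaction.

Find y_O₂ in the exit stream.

0.0763

Stoichiometric O₂ = 3.5 × 419 = 1466 mol/s; O₂ fed = 1466 × 1.273 = 1867 mol/s.
N₂ fed = 1867 × 79/21 = 7023 mol/s.
Fuel reacted = 0.78 × 419 → ξ = 326.8 mol/s.
Outlet (n = n₀ + ν ξ):
  C₂H₆: 419 − 1(326.8) = 92.18
  O₂: 1867 − 3.5(326.8) = 723
  N₂: 7023 (inert)
  CO₂: 0 + 2(326.8) = 653.6
  H₂O: 0 + 3(326.8) = 980.5
Total out = 9472 mol/s; y_O₂ = 723 / 9472 = 0.07633.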